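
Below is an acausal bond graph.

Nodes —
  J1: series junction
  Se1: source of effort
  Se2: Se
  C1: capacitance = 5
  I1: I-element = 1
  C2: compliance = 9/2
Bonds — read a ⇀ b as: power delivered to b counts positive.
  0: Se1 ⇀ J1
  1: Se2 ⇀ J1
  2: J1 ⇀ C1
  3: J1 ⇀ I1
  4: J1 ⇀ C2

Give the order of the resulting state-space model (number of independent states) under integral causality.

3  (C1, C2, I1 all integral)

bond 0 →J1  (Se1 fixes effort; stroke away)
bond 1 →J1  (Se2 fixes effort; stroke away)
bond 2 →J1  (C1 outputs effort q/C1)
bond 3 →I1  (I1: I, integral causality)
bond 4 →J1  (J1 flow already set via bond 3)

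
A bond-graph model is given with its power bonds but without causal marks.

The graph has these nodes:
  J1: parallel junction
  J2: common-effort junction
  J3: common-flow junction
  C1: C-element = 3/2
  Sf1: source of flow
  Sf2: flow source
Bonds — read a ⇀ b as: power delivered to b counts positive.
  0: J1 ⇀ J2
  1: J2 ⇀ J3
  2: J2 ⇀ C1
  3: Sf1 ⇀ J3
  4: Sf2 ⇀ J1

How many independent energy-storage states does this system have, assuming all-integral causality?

β3 stroke at Sf1  (Sf1: flow source, stroke at near end)
β4 stroke at Sf2  (source Sf2 imposes f)
β0 stroke at J1  (J1 needs exactly one e-in)
β1 stroke at J3  (J3 flow already set via bond 3)
β2 stroke at J2  (J2: last free bond brings effort in)

1  (C1 all integral)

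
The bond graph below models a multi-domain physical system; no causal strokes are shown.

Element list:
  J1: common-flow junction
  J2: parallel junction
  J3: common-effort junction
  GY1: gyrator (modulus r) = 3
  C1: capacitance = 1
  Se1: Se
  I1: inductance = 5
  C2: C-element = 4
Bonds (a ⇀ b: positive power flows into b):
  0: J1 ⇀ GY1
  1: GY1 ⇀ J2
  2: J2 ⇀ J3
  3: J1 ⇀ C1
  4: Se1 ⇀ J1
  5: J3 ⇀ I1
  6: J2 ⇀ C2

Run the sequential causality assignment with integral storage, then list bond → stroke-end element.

#4 stroke at J1  (source Se1 imposes e)
#3 stroke at J1  (C1 integral (e out))
#0 stroke at GY1  (J1 needs exactly one f-in)
#1 stroke at GY1  (GY1 both-in/both-out from 0)
#5 stroke at I1  (I1 integral (f out))
#2 stroke at J3  (only one effort-in slot at J3)
#6 stroke at J2  (J2 needs exactly one e-in)

b0 stroke at GY1
b1 stroke at GY1
b2 stroke at J3
b3 stroke at J1
b4 stroke at J1
b5 stroke at I1
b6 stroke at J2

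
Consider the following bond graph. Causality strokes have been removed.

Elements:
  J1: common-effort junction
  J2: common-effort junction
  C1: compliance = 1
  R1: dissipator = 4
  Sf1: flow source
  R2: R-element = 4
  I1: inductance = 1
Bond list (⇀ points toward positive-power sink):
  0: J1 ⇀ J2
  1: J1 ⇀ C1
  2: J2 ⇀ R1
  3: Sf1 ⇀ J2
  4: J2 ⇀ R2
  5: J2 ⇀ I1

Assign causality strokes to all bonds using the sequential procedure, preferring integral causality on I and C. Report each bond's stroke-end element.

bond 0 |J2
bond 1 |J1
bond 2 |R1
bond 3 |Sf1
bond 4 |R2
bond 5 |I1

#3 stroke at Sf1  (source Sf1 imposes f)
#1 stroke at J1  (C1 integral (e out))
#0 stroke at J2  (0-jn J1 has e-setter on 1)
#2 stroke at R1  (J2 effort already set via bond 0)
#4 stroke at R2  (0-jn J2 has e-setter on 0)
#5 stroke at I1  (J2: bond 0 brought effort, rest push out)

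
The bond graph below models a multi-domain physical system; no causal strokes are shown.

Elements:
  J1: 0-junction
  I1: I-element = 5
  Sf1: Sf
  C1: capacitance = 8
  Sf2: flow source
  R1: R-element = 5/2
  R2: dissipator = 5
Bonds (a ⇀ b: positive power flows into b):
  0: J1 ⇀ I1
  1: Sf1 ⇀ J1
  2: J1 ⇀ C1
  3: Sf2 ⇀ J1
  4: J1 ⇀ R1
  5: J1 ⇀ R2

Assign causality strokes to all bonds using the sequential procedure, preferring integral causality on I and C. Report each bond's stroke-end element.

#1 stroke→Sf1  (Sf1: flow source, stroke at near end)
#3 stroke→Sf2  (source Sf2 imposes f)
#0 stroke→I1  (I1: I, integral causality)
#2 stroke→J1  (prefer integral on C1)
#4 stroke→R1  (J1 effort already set via bond 2)
#5 stroke→R2  (0-jn J1 has e-setter on 2)

bond 0 |I1
bond 1 |Sf1
bond 2 |J1
bond 3 |Sf2
bond 4 |R1
bond 5 |R2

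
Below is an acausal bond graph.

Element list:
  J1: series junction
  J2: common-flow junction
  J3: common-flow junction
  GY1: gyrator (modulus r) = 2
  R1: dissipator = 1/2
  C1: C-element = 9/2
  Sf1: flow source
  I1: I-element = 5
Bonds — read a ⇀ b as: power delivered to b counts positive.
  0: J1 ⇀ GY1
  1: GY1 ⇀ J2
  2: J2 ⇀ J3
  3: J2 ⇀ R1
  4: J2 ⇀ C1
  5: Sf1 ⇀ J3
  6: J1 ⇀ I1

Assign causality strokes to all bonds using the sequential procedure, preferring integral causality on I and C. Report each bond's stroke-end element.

bond 0 stroke→J1
bond 1 stroke→J2
bond 2 stroke→J3
bond 3 stroke→J2
bond 4 stroke→J2
bond 5 stroke→Sf1
bond 6 stroke→I1

b5 |Sf1  (source Sf1 imposes f)
b2 |J3  (1-jn J3 has f-setter on 5)
b1 |J2  (J2: bond 2 brought flow, rest push out)
b3 |J2  (J2: bond 2 brought flow, rest push out)
b4 |J2  (J2: bond 2 brought flow, rest push out)
b0 |J1  (GY GY1: same side as bond 1)
b6 |I1  (J1: last free bond brings flow in)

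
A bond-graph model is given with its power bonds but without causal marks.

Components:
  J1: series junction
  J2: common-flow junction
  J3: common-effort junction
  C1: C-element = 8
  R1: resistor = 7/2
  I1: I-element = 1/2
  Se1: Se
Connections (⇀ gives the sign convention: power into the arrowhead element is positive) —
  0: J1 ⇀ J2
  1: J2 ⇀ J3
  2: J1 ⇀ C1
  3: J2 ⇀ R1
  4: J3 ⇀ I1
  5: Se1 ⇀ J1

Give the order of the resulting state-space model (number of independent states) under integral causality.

#5 stroke→J1  (Se1: effort source, stroke at far end)
#2 stroke→J1  (C1 integral (e out))
#0 stroke→J2  (J1: last free bond brings flow in)
#4 stroke→I1  (I1: I, integral causality)
#1 stroke→J3  (closing 0-jn rule on J3)
#3 stroke→J2  (common-f at J2 fixed by 1)

2  (C1, I1 all integral)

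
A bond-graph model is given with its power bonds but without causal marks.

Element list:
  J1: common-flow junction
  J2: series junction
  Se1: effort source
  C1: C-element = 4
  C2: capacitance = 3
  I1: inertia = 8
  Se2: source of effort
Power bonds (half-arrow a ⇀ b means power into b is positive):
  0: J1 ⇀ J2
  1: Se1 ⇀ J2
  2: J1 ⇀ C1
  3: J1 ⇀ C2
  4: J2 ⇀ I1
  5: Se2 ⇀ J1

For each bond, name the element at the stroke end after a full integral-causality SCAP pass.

#1 stroke→J2  (Se1 fixes effort; stroke away)
#5 stroke→J1  (Se2: effort source, stroke at far end)
#2 stroke→J1  (C1 outputs effort q/C1)
#3 stroke→J1  (prefer integral on C2)
#0 stroke→J2  (only one flow-in slot at J1)
#4 stroke→I1  (J2: last free bond brings flow in)

b0 |J2
b1 |J2
b2 |J1
b3 |J1
b4 |I1
b5 |J1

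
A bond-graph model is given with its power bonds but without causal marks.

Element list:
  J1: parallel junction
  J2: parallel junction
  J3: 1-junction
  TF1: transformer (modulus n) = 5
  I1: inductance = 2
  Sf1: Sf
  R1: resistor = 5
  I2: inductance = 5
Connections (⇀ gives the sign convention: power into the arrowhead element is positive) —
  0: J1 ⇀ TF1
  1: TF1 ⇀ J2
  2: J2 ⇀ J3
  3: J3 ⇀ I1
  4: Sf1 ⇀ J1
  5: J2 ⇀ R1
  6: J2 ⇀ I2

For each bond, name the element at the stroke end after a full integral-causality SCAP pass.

bond 0 stroke→J1
bond 1 stroke→TF1
bond 2 stroke→J3
bond 3 stroke→I1
bond 4 stroke→Sf1
bond 5 stroke→J2
bond 6 stroke→I2

#4 stroke→Sf1  (Sf1 (Sf) sets flow on bond)
#0 stroke→J1  (J1: last free bond brings effort in)
#1 stroke→TF1  (TF TF1: opposite of bond 0)
#3 stroke→I1  (prefer integral on I1)
#2 stroke→J3  (J3: bond 3 brought flow, rest push out)
#6 stroke→I2  (I2 integral (f out))
#5 stroke→J2  (closing 0-jn rule on J2)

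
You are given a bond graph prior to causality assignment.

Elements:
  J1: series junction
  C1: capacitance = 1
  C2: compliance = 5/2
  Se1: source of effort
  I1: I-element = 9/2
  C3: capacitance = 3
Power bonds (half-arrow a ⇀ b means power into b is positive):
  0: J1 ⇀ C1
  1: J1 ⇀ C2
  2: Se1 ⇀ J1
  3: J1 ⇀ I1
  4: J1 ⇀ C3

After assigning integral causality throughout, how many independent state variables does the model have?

4  (C1, C2, C3, I1 all integral)

β2 →J1  (Se1 fixes effort; stroke away)
β0 →J1  (C1: C, integral causality)
β1 →J1  (prefer integral on C2)
β3 →I1  (I1: I, integral causality)
β4 →J1  (J1: bond 3 brought flow, rest push out)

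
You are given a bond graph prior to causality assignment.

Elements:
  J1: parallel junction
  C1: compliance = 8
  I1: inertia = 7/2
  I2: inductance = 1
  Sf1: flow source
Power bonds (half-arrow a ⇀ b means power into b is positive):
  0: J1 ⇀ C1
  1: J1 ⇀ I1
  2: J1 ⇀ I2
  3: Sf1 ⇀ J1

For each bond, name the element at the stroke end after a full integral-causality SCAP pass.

#0 stroke at J1
#1 stroke at I1
#2 stroke at I2
#3 stroke at Sf1

bond 3 stroke at Sf1  (source Sf1 imposes f)
bond 0 stroke at J1  (prefer integral on C1)
bond 1 stroke at I1  (J1 effort already set via bond 0)
bond 2 stroke at I2  (0-jn J1 has e-setter on 0)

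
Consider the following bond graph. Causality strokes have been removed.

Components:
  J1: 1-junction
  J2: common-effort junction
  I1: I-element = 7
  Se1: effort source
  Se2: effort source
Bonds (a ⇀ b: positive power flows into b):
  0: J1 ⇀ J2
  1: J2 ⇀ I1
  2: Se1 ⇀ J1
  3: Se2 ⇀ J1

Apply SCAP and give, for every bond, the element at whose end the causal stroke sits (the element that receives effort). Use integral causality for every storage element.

bond 0 stroke at J2
bond 1 stroke at I1
bond 2 stroke at J1
bond 3 stroke at J1

b2 stroke at J1  (source Se1 imposes e)
b3 stroke at J1  (Se2 (Se) sets effort on bond)
b0 stroke at J2  (closing 1-jn rule on J1)
b1 stroke at I1  (J2: bond 0 brought effort, rest push out)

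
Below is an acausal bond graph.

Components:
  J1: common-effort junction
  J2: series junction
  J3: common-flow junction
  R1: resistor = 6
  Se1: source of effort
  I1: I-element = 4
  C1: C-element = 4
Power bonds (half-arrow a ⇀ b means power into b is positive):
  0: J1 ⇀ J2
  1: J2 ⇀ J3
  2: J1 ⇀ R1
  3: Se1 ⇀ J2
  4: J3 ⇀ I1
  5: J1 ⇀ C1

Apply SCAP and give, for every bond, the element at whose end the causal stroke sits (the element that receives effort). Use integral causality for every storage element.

β0 stroke at J2
β1 stroke at J3
β2 stroke at R1
β3 stroke at J2
β4 stroke at I1
β5 stroke at J1

b3 →J2  (source Se1 imposes e)
b4 →I1  (I1 integral (f out))
b1 →J3  (common-f at J3 fixed by 4)
b0 →J2  (J2: bond 1 brought flow, rest push out)
b5 →J1  (C1 outputs effort q/C1)
b2 →R1  (0-jn J1 has e-setter on 5)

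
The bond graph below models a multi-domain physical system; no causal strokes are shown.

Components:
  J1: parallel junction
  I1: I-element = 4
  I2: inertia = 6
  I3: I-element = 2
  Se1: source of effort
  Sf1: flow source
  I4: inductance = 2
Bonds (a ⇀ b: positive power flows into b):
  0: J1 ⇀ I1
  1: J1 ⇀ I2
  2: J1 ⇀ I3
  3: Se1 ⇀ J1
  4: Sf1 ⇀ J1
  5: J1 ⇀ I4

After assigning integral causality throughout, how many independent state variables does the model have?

4  (I1, I2, I3, I4 all integral)

β3 |J1  (Se1: effort source, stroke at far end)
β4 |Sf1  (Sf1 fixes flow; stroke at Sf1)
β0 |I1  (J1 effort already set via bond 3)
β1 |I2  (J1: bond 3 brought effort, rest push out)
β2 |I3  (J1 effort already set via bond 3)
β5 |I4  (J1: bond 3 brought effort, rest push out)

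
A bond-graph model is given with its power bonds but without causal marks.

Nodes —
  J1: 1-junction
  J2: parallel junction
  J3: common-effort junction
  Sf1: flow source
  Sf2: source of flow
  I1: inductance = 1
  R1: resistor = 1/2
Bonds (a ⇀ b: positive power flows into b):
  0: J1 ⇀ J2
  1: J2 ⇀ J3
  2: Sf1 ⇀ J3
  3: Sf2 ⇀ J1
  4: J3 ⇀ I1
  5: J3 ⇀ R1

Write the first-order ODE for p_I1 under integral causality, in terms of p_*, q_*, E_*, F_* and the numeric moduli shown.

β2 →Sf1  (Sf1: flow source, stroke at near end)
β3 →Sf2  (Sf2 (Sf) sets flow on bond)
β0 →J1  (J1: bond 3 brought flow, rest push out)
β1 →J2  (J2 needs exactly one e-in)
β4 →I1  (I1 outputs flow p/I1)
β5 →J3  (J3 needs exactly one e-in)

dp_I1/dt = F_Sf1/2 + F_Sf2/2 - p_I1/2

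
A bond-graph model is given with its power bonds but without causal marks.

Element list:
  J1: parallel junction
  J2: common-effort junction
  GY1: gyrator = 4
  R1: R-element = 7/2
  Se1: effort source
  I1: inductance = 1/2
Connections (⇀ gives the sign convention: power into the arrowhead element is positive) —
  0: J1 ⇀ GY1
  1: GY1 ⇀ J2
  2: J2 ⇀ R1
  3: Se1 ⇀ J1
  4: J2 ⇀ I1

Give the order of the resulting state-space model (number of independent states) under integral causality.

bond 3 stroke at J1  (Se1 (Se) sets effort on bond)
bond 0 stroke at GY1  (J1: bond 3 brought effort, rest push out)
bond 1 stroke at GY1  (GY1: gyrator matches bond 0)
bond 4 stroke at I1  (I1 outputs flow p/I1)
bond 2 stroke at J2  (closing 0-jn rule on J2)

1  (I1 all integral)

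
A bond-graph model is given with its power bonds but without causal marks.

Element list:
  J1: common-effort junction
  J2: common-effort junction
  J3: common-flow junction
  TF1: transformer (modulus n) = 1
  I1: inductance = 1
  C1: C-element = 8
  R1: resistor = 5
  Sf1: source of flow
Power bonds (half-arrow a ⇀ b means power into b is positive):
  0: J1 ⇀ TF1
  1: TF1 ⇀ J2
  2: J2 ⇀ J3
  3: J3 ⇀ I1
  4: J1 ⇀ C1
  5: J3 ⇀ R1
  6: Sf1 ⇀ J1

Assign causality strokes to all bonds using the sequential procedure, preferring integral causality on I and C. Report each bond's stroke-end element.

b0 stroke→TF1
b1 stroke→J2
b2 stroke→J3
b3 stroke→I1
b4 stroke→J1
b5 stroke→J3
b6 stroke→Sf1

b6 stroke at Sf1  (Sf1 (Sf) sets flow on bond)
b3 stroke at I1  (I1 outputs flow p/I1)
b2 stroke at J3  (common-f at J3 fixed by 3)
b5 stroke at J3  (common-f at J3 fixed by 3)
b1 stroke at J2  (J2: last free bond brings effort in)
b0 stroke at TF1  (TF1 one-in-one-out from 1)
b4 stroke at J1  (J1 needs exactly one e-in)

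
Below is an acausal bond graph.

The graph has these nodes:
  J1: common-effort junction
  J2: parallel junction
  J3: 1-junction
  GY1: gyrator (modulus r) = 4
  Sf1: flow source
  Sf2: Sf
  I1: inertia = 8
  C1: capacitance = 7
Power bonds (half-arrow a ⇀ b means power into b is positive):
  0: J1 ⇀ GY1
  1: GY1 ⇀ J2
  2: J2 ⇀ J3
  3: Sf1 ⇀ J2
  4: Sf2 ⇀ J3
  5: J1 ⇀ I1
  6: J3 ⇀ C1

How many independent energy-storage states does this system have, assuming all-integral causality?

b3 |Sf1  (Sf1: flow source, stroke at near end)
b4 |Sf2  (Sf2 (Sf) sets flow on bond)
b2 |J3  (J3 flow already set via bond 4)
b6 |J3  (common-f at J3 fixed by 4)
b1 |J2  (J2 needs exactly one e-in)
b0 |J1  (GY GY1: same side as bond 1)
b5 |I1  (common-e at J1 fixed by 0)

2  (C1, I1 all integral)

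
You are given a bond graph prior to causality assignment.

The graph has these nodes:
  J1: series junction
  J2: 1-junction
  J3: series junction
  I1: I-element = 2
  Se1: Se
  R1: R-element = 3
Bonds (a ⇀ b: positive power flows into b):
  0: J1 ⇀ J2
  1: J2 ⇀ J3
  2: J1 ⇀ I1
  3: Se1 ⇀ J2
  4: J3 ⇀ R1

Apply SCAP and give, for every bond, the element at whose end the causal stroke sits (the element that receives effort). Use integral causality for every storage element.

b0 stroke→J1
b1 stroke→J2
b2 stroke→I1
b3 stroke→J2
b4 stroke→J3

β3 |J2  (Se1: effort source, stroke at far end)
β2 |I1  (I1 outputs flow p/I1)
β0 |J1  (J1 flow already set via bond 2)
β1 |J2  (J2 flow already set via bond 0)
β4 |J3  (common-f at J3 fixed by 1)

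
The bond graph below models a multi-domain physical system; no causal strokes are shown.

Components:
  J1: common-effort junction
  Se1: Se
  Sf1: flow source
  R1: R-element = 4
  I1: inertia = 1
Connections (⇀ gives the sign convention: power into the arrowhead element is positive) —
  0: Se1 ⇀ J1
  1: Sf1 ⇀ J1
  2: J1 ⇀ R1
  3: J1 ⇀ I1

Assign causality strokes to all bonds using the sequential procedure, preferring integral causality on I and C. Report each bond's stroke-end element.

bond 0 stroke→J1
bond 1 stroke→Sf1
bond 2 stroke→R1
bond 3 stroke→I1

b0 |J1  (Se1: effort source, stroke at far end)
b1 |Sf1  (Sf1 fixes flow; stroke at Sf1)
b2 |R1  (common-e at J1 fixed by 0)
b3 |I1  (common-e at J1 fixed by 0)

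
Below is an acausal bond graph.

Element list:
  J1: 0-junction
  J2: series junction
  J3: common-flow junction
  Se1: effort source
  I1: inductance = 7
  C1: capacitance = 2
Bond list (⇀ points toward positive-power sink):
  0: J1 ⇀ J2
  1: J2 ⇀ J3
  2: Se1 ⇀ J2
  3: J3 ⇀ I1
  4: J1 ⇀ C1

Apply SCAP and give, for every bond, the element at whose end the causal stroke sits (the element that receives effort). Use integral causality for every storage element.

β0 stroke at J2
β1 stroke at J3
β2 stroke at J2
β3 stroke at I1
β4 stroke at J1

bond 2 stroke at J2  (Se1 fixes effort; stroke away)
bond 3 stroke at I1  (prefer integral on I1)
bond 1 stroke at J3  (1-jn J3 has f-setter on 3)
bond 0 stroke at J2  (J2 flow already set via bond 1)
bond 4 stroke at J1  (J1: last free bond brings effort in)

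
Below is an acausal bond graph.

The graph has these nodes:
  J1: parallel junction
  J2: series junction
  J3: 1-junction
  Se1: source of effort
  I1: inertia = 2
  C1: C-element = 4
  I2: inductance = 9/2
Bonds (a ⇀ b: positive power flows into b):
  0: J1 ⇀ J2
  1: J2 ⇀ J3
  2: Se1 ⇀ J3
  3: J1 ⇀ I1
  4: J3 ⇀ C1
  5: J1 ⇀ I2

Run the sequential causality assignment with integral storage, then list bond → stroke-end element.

b0 stroke at J1
b1 stroke at J2
b2 stroke at J3
b3 stroke at I1
b4 stroke at J3
b5 stroke at I2

bond 2 →J3  (Se1 fixes effort; stroke away)
bond 3 →I1  (I1: I, integral causality)
bond 4 →J3  (prefer integral on C1)
bond 1 →J2  (closing 1-jn rule on J3)
bond 0 →J1  (J2: last free bond brings flow in)
bond 5 →I2  (J1 effort already set via bond 0)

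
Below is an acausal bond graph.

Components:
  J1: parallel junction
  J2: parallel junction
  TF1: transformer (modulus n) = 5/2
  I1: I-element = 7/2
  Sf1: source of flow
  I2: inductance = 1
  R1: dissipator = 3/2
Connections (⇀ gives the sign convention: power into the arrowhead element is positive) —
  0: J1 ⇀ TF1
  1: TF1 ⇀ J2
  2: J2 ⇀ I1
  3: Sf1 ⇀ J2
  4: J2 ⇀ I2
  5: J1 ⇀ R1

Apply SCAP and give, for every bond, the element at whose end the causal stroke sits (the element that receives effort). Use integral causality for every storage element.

β0 →TF1
β1 →J2
β2 →I1
β3 →Sf1
β4 →I2
β5 →J1

bond 3 |Sf1  (Sf1 fixes flow; stroke at Sf1)
bond 2 |I1  (I1: I, integral causality)
bond 4 |I2  (I2 integral (f out))
bond 1 |J2  (J2 needs exactly one e-in)
bond 0 |TF1  (through TF1, causality passes straight; one stroke at TF1)
bond 5 |J1  (J1: last free bond brings effort in)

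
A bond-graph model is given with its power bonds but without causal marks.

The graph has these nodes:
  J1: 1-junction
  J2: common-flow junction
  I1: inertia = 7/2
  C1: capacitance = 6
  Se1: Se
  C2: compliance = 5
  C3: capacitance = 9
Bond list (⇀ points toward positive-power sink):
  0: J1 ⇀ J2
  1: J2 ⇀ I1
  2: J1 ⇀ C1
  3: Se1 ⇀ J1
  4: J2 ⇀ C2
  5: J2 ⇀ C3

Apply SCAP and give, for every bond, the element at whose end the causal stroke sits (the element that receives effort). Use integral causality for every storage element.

b3 stroke at J1  (Se1: effort source, stroke at far end)
b1 stroke at I1  (I1: I, integral causality)
b0 stroke at J2  (J2 flow already set via bond 1)
b4 stroke at J2  (common-f at J2 fixed by 1)
b5 stroke at J2  (common-f at J2 fixed by 1)
b2 stroke at J1  (1-jn J1 has f-setter on 0)

bond 0 stroke at J2
bond 1 stroke at I1
bond 2 stroke at J1
bond 3 stroke at J1
bond 4 stroke at J2
bond 5 stroke at J2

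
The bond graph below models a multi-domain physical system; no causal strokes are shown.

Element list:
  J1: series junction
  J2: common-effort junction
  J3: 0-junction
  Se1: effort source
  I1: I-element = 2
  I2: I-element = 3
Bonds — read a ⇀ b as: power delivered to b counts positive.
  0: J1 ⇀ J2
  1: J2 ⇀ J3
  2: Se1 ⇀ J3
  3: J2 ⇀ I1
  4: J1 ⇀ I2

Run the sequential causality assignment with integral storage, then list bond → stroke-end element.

b2 stroke→J3  (Se1: effort source, stroke at far end)
b1 stroke→J2  (0-jn J3 has e-setter on 2)
b0 stroke→J1  (0-jn J2 has e-setter on 1)
b3 stroke→I1  (common-e at J2 fixed by 1)
b4 stroke→I2  (J1 needs exactly one f-in)

b0 stroke at J1
b1 stroke at J2
b2 stroke at J3
b3 stroke at I1
b4 stroke at I2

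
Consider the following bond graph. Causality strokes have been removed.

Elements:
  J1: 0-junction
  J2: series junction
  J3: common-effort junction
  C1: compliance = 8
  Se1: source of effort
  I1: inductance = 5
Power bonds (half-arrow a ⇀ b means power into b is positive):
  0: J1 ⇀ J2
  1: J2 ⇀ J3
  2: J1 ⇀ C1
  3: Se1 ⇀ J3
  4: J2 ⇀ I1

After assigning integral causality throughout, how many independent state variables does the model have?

b3 stroke at J3  (Se1: effort source, stroke at far end)
b1 stroke at J2  (J3 effort already set via bond 3)
b2 stroke at J1  (C1 outputs effort q/C1)
b0 stroke at J2  (J1: bond 2 brought effort, rest push out)
b4 stroke at I1  (only one flow-in slot at J2)

2  (C1, I1 all integral)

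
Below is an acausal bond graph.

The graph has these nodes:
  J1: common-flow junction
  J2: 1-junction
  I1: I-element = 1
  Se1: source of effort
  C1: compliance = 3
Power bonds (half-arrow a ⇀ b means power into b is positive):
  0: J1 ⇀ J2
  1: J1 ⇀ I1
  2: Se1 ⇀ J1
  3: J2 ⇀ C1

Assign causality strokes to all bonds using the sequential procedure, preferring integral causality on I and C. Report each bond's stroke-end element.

#0 →J1
#1 →I1
#2 →J1
#3 →J2

β2 →J1  (source Se1 imposes e)
β1 →I1  (prefer integral on I1)
β0 →J1  (common-f at J1 fixed by 1)
β3 →J2  (1-jn J2 has f-setter on 0)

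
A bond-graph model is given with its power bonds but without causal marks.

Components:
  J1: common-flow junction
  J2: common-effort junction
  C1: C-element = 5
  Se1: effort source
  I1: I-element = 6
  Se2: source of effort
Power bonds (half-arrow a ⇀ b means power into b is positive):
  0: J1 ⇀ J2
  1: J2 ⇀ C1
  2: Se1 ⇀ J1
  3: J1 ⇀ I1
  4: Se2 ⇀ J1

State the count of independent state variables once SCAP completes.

2  (C1, I1 all integral)

bond 2 |J1  (Se1 fixes effort; stroke away)
bond 4 |J1  (Se2: effort source, stroke at far end)
bond 1 |J2  (C1 outputs effort q/C1)
bond 0 |J1  (J2 effort already set via bond 1)
bond 3 |I1  (J1: last free bond brings flow in)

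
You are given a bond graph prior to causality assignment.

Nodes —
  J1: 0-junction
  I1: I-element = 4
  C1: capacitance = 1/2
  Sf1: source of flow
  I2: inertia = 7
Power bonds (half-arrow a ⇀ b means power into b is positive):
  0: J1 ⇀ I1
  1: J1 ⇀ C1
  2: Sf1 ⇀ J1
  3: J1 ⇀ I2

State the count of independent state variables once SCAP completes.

3  (C1, I1, I2 all integral)

#2 |Sf1  (source Sf1 imposes f)
#0 |I1  (prefer integral on I1)
#1 |J1  (C1 integral (e out))
#3 |I2  (J1: bond 1 brought effort, rest push out)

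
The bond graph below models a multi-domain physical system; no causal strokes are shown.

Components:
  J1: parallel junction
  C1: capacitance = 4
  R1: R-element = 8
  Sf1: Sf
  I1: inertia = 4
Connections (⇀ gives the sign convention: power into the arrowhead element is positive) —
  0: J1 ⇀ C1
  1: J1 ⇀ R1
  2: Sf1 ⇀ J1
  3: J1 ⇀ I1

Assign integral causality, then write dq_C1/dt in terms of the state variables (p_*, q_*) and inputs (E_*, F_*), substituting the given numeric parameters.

bond 2 stroke at Sf1  (Sf1 fixes flow; stroke at Sf1)
bond 0 stroke at J1  (C1 outputs effort q/C1)
bond 1 stroke at R1  (J1: bond 0 brought effort, rest push out)
bond 3 stroke at I1  (0-jn J1 has e-setter on 0)

dq_C1/dt = F_Sf1 - p_I1/4 - q_C1/32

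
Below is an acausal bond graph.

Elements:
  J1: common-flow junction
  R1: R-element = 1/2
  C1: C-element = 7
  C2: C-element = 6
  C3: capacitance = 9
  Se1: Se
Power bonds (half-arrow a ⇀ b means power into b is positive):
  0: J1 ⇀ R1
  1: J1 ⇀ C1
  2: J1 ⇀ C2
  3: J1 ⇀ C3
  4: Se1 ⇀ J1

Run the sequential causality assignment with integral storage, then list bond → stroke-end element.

#0 stroke→R1
#1 stroke→J1
#2 stroke→J1
#3 stroke→J1
#4 stroke→J1

bond 4 stroke at J1  (Se1 (Se) sets effort on bond)
bond 1 stroke at J1  (C1 integral (e out))
bond 2 stroke at J1  (C2 integral (e out))
bond 3 stroke at J1  (C3: C, integral causality)
bond 0 stroke at R1  (J1 needs exactly one f-in)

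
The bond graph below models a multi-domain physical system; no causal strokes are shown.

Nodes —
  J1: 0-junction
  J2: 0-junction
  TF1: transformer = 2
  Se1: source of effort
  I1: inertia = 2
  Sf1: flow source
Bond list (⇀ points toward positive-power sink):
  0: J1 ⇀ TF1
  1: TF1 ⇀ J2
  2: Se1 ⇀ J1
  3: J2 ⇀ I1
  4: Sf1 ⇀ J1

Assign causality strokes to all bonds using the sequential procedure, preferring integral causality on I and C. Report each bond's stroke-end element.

bond 2 stroke at J1  (Se1: effort source, stroke at far end)
bond 4 stroke at Sf1  (Sf1 fixes flow; stroke at Sf1)
bond 0 stroke at TF1  (common-e at J1 fixed by 2)
bond 1 stroke at J2  (TF1 one-in-one-out from 0)
bond 3 stroke at I1  (J2 effort already set via bond 1)

bond 0 |TF1
bond 1 |J2
bond 2 |J1
bond 3 |I1
bond 4 |Sf1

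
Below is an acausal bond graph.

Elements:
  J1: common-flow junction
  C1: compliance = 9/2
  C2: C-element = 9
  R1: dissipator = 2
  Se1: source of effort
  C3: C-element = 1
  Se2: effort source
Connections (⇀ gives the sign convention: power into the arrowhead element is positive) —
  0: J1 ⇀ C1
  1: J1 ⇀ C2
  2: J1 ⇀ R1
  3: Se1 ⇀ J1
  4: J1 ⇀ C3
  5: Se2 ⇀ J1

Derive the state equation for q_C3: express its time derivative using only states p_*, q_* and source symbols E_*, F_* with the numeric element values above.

dq_C3/dt = E_Se1/2 + E_Se2/2 - q_C1/9 - q_C2/18 - q_C3/2

bond 3 →J1  (Se1 fixes effort; stroke away)
bond 5 →J1  (source Se2 imposes e)
bond 0 →J1  (C1 integral (e out))
bond 1 →J1  (C2 integral (e out))
bond 4 →J1  (C3 integral (e out))
bond 2 →R1  (J1 needs exactly one f-in)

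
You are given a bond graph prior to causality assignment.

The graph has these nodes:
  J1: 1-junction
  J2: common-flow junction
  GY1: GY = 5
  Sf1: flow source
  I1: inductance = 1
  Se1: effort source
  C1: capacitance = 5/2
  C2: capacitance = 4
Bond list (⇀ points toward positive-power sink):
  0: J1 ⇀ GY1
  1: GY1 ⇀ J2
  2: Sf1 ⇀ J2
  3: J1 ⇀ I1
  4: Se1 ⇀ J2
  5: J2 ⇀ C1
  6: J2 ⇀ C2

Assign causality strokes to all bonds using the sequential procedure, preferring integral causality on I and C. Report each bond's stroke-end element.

b2 →Sf1  (Sf1 (Sf) sets flow on bond)
b4 →J2  (Se1 (Se) sets effort on bond)
b1 →J2  (J2: bond 2 brought flow, rest push out)
b5 →J2  (J2: bond 2 brought flow, rest push out)
b6 →J2  (J2: bond 2 brought flow, rest push out)
b0 →J1  (GY GY1: same side as bond 1)
b3 →I1  (J1: last free bond brings flow in)

β0 →J1
β1 →J2
β2 →Sf1
β3 →I1
β4 →J2
β5 →J2
β6 →J2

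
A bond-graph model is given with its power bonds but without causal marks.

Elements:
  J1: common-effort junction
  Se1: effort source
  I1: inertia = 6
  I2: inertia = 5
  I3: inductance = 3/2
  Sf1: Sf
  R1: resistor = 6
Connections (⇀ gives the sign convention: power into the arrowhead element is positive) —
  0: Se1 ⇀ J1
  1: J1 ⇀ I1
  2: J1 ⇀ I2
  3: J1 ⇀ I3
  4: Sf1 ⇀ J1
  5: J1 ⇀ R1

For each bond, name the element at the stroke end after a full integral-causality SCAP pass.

bond 0 stroke→J1  (Se1: effort source, stroke at far end)
bond 4 stroke→Sf1  (Sf1 fixes flow; stroke at Sf1)
bond 1 stroke→I1  (J1: bond 0 brought effort, rest push out)
bond 2 stroke→I2  (common-e at J1 fixed by 0)
bond 3 stroke→I3  (common-e at J1 fixed by 0)
bond 5 stroke→R1  (0-jn J1 has e-setter on 0)

β0 |J1
β1 |I1
β2 |I2
β3 |I3
β4 |Sf1
β5 |R1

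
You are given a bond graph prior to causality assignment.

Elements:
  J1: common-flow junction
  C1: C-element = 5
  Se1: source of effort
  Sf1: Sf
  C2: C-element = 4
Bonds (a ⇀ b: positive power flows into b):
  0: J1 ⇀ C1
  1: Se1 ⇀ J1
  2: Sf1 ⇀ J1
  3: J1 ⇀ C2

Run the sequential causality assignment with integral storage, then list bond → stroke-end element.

β1 stroke→J1  (Se1 (Se) sets effort on bond)
β2 stroke→Sf1  (source Sf1 imposes f)
β0 stroke→J1  (1-jn J1 has f-setter on 2)
β3 stroke→J1  (common-f at J1 fixed by 2)

#0 →J1
#1 →J1
#2 →Sf1
#3 →J1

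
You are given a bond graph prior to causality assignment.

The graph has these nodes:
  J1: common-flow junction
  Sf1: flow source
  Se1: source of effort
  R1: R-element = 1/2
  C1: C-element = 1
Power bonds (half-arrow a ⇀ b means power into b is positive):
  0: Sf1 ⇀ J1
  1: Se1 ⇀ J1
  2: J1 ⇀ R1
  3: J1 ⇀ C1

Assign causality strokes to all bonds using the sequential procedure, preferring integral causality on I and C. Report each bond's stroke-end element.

β0 →Sf1  (Sf1: flow source, stroke at near end)
β1 →J1  (Se1 (Se) sets effort on bond)
β2 →J1  (1-jn J1 has f-setter on 0)
β3 →J1  (J1 flow already set via bond 0)

b0 |Sf1
b1 |J1
b2 |J1
b3 |J1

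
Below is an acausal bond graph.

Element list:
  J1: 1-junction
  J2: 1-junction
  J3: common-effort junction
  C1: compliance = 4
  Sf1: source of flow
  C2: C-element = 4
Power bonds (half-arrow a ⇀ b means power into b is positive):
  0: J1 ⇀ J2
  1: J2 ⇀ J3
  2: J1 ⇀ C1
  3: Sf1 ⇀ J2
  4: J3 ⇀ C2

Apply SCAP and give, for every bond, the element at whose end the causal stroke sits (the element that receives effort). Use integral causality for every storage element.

b3 →Sf1  (Sf1: flow source, stroke at near end)
b0 →J2  (J2 flow already set via bond 3)
b1 →J2  (J2 flow already set via bond 3)
b4 →J3  (J3: last free bond brings effort in)
b2 →J1  (1-jn J1 has f-setter on 0)

#0 stroke at J2
#1 stroke at J2
#2 stroke at J1
#3 stroke at Sf1
#4 stroke at J3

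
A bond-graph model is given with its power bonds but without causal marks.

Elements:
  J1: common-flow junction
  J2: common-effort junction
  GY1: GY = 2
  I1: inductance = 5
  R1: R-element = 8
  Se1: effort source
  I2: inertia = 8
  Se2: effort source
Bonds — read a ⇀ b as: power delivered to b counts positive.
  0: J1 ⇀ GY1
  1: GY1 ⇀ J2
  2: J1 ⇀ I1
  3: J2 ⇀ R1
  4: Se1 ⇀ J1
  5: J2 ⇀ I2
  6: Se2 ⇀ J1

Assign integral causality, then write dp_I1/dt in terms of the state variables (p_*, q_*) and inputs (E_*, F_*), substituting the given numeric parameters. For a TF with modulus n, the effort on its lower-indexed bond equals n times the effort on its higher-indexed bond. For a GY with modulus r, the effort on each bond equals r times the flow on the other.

β4 |J1  (Se1: effort source, stroke at far end)
β6 |J1  (Se2 (Se) sets effort on bond)
β2 |I1  (prefer integral on I1)
β0 |J1  (1-jn J1 has f-setter on 2)
β1 |J2  (GY GY1: same side as bond 0)
β3 |R1  (J2: bond 1 brought effort, rest push out)
β5 |I2  (common-e at J2 fixed by 1)

dp_I1/dt = E_Se1 + E_Se2 - p_I1/10 - p_I2/4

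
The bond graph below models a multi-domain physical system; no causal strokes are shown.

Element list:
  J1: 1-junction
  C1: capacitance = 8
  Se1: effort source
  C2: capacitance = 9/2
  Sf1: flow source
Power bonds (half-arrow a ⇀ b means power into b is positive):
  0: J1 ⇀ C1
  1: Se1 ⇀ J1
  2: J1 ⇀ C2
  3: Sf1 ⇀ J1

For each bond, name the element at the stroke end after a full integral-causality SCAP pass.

bond 0 stroke at J1
bond 1 stroke at J1
bond 2 stroke at J1
bond 3 stroke at Sf1

b1 stroke→J1  (source Se1 imposes e)
b3 stroke→Sf1  (Sf1: flow source, stroke at near end)
b0 stroke→J1  (common-f at J1 fixed by 3)
b2 stroke→J1  (common-f at J1 fixed by 3)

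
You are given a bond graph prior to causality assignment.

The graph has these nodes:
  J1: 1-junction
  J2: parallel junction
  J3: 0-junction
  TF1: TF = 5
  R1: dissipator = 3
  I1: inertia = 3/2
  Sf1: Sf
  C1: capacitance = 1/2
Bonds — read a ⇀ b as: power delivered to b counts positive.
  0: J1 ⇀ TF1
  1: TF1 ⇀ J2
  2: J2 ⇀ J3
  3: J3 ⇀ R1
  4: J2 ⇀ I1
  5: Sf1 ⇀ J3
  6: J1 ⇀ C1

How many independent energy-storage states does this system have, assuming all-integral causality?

β5 |Sf1  (Sf1 fixes flow; stroke at Sf1)
β4 |I1  (I1 integral (f out))
β6 |J1  (prefer integral on C1)
β0 |TF1  (J1: last free bond brings flow in)
β1 |J2  (TF TF1: opposite of bond 0)
β2 |J3  (J2 effort already set via bond 1)
β3 |R1  (J3 effort already set via bond 2)

2  (C1, I1 all integral)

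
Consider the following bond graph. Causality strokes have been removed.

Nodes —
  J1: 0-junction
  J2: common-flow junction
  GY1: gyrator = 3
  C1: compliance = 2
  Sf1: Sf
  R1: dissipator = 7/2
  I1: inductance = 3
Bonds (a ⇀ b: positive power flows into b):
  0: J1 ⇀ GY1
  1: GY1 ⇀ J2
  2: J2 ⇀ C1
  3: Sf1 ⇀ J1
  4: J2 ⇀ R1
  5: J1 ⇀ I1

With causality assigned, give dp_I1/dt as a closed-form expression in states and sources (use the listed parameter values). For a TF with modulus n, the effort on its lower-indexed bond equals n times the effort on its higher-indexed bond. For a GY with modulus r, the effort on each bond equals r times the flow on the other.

b3 |Sf1  (Sf1 fixes flow; stroke at Sf1)
b2 |J2  (C1: C, integral causality)
b5 |I1  (I1 outputs flow p/I1)
b0 |J1  (closing 0-jn rule on J1)
b1 |J2  (GY GY1: same side as bond 0)
b4 |R1  (only one flow-in slot at J2)

dp_I1/dt = 18*F_Sf1/7 - 6*p_I1/7 - 3*q_C1/7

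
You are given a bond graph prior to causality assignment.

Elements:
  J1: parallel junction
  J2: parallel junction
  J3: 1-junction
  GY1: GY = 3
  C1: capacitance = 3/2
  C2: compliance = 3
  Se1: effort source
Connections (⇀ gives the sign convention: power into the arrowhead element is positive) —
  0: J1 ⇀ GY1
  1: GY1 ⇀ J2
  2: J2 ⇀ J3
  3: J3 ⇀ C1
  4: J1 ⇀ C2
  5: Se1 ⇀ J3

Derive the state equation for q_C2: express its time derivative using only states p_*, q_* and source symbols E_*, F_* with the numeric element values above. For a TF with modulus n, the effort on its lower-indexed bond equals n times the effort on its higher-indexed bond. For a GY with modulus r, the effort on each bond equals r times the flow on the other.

dq_C2/dt = E_Se1/3 - 2*q_C1/9

b5 →J3  (Se1 fixes effort; stroke away)
b3 →J3  (C1 outputs effort q/C1)
b2 →J2  (closing 1-jn rule on J3)
b1 →GY1  (common-e at J2 fixed by 2)
b0 →GY1  (through GY1, causality inverts; strokes same side of GY1)
b4 →J1  (only one effort-in slot at J1)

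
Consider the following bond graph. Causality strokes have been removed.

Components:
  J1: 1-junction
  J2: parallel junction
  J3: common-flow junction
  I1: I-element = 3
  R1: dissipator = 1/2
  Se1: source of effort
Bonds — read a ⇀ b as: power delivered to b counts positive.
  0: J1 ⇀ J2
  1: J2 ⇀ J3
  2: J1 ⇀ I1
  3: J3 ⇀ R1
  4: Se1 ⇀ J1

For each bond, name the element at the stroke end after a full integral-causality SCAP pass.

b0 →J1
b1 →J2
b2 →I1
b3 →J3
b4 →J1

bond 4 |J1  (Se1 fixes effort; stroke away)
bond 2 |I1  (I1 outputs flow p/I1)
bond 0 |J1  (J1: bond 2 brought flow, rest push out)
bond 1 |J2  (J2 needs exactly one e-in)
bond 3 |J3  (1-jn J3 has f-setter on 1)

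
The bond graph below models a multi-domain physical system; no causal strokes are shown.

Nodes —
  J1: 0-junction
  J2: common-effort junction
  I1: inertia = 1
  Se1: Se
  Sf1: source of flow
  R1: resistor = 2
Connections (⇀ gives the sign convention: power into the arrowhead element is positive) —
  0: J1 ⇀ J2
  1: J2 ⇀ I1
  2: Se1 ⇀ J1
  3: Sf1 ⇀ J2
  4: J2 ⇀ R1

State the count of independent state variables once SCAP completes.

bond 2 stroke at J1  (Se1 (Se) sets effort on bond)
bond 3 stroke at Sf1  (Sf1: flow source, stroke at near end)
bond 0 stroke at J2  (0-jn J1 has e-setter on 2)
bond 1 stroke at I1  (J2 effort already set via bond 0)
bond 4 stroke at R1  (J2 effort already set via bond 0)

1  (I1 all integral)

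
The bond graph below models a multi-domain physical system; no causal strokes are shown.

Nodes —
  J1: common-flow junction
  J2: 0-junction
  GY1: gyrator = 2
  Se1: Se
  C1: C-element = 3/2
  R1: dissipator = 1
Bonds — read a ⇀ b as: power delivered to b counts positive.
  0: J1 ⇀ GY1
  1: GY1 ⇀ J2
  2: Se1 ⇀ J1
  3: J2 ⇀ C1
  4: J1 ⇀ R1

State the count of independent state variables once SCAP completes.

1  (C1 all integral)

bond 2 stroke at J1  (source Se1 imposes e)
bond 3 stroke at J2  (C1 outputs effort q/C1)
bond 1 stroke at GY1  (J2 effort already set via bond 3)
bond 0 stroke at GY1  (through GY1, causality inverts; strokes same side of GY1)
bond 4 stroke at J1  (J1: bond 0 brought flow, rest push out)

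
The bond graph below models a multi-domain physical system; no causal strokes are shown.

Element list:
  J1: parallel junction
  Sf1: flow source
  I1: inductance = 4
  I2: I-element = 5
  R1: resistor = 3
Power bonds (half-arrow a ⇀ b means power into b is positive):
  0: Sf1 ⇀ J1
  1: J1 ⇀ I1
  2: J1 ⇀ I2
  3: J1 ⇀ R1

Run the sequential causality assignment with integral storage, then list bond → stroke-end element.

#0 →Sf1  (Sf1: flow source, stroke at near end)
#1 →I1  (I1 integral (f out))
#2 →I2  (I2 integral (f out))
#3 →J1  (closing 0-jn rule on J1)

#0 stroke at Sf1
#1 stroke at I1
#2 stroke at I2
#3 stroke at J1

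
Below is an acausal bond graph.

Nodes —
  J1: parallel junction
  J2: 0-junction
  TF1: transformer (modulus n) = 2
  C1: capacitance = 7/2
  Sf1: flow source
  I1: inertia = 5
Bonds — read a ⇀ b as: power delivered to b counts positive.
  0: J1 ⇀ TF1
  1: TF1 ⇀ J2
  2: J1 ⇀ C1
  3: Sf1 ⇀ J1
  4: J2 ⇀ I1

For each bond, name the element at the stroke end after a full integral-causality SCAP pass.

b0 stroke at TF1
b1 stroke at J2
b2 stroke at J1
b3 stroke at Sf1
b4 stroke at I1

β3 →Sf1  (Sf1: flow source, stroke at near end)
β2 →J1  (C1 outputs effort q/C1)
β0 →TF1  (J1 effort already set via bond 2)
β1 →J2  (through TF1, causality passes straight; one stroke at TF1)
β4 →I1  (J2 effort already set via bond 1)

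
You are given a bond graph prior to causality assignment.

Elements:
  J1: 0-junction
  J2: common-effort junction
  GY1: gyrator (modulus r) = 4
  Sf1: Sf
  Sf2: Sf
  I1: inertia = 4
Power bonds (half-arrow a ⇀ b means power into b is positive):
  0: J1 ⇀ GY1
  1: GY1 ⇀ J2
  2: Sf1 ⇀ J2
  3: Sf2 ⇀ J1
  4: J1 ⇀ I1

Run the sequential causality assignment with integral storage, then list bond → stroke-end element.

β0 stroke at J1
β1 stroke at J2
β2 stroke at Sf1
β3 stroke at Sf2
β4 stroke at I1

β2 |Sf1  (Sf1 (Sf) sets flow on bond)
β3 |Sf2  (Sf2 fixes flow; stroke at Sf2)
β1 |J2  (J2 needs exactly one e-in)
β0 |J1  (GY1: gyrator matches bond 1)
β4 |I1  (J1 effort already set via bond 0)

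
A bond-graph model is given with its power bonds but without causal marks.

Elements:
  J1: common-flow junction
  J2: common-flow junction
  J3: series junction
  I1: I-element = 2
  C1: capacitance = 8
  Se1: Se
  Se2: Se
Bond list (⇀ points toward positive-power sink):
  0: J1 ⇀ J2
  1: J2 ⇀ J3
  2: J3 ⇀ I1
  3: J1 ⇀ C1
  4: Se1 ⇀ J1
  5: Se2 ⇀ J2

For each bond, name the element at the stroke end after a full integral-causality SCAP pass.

b0 stroke at J2
b1 stroke at J3
b2 stroke at I1
b3 stroke at J1
b4 stroke at J1
b5 stroke at J2

#4 |J1  (Se1: effort source, stroke at far end)
#5 |J2  (Se2 (Se) sets effort on bond)
#2 |I1  (I1 integral (f out))
#1 |J3  (J3: bond 2 brought flow, rest push out)
#0 |J2  (J2: bond 1 brought flow, rest push out)
#3 |J1  (J1 flow already set via bond 0)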